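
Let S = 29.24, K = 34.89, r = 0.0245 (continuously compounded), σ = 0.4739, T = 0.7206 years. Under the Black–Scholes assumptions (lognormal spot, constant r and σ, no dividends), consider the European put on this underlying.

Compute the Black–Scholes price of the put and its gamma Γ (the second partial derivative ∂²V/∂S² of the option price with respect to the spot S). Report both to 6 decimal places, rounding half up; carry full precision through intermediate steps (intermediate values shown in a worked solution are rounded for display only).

σ√T = 0.4739·√0.7206 = 0.402285
d₁ = (ln(S/K) + (r+σ²/2)T) / (σ√T) = (ln(29.24/34.89) + (0.0245+0.4739²/2)·0.7206) / 0.402285 = (-0.176663 + 0.098571) / 0.402285 = -0.194119
d₂ = d₁ − σ√T = -0.194119 − 0.402285 = -0.596404
e^{−rT} = e^{−0.0245·0.7206} = 0.982500
N(−d₁) = 0.576959,  N(−d₂) = 0.724547
Put price V = K·e^{−rT}·N(−d₂) − S·N(−d₁) = 24.837075 − 16.870275 = 7.966800
φ(d₁) = (1/√(2π))·e^{−d₁²/2} = 0.391496
Γ = φ(d₁) / (S·σ·√T) = 0.033283

price = 7.966800
Γ = 0.033283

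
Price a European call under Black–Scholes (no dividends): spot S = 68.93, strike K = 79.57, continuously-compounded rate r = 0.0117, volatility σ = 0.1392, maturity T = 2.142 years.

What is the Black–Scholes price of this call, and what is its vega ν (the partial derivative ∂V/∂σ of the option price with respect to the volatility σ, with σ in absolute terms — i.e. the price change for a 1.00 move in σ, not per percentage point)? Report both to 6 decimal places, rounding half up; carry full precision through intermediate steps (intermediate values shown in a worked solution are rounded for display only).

price = 2.582172
ν = 35.872021

σ√T = 0.1392·√2.142 = 0.203727
d₁ = (ln(S/K) + (r+σ²/2)T) / (σ√T) = (ln(68.93/79.57) + (0.0117+0.1392²/2)·2.142) / 0.203727 = (-0.143546 + 0.045814) / 0.203727 = -0.479719
d₂ = d₁ − σ√T = -0.479719 − 0.203727 = -0.683446
e^{−rT} = e^{−0.0117·2.142} = 0.975250
N(d₁) = 0.315714,  N(d₂) = 0.247162
Call price V = S·N(d₁) − K·e^{−rT}·N(d₂) = 21.762132 − 19.179960 = 2.582172
φ(d₁) = (1/√(2π))·e^{−d₁²/2} = 0.355580
ν = S·φ(d₁)·√T = 35.872021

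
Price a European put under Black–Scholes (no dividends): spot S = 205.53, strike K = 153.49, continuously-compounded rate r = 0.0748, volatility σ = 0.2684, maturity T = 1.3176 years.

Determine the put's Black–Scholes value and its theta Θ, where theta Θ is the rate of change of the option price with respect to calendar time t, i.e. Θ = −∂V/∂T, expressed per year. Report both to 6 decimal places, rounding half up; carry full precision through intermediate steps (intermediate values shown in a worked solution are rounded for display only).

σ√T = 0.2684·√1.3176 = 0.308088
d₁ = (ln(S/K) + (r+σ²/2)T) / (σ√T) = (ln(205.53/153.49) + (0.0748+0.2684²/2)·1.3176) / 0.308088 = (0.291957 + 0.146015) / 0.308088 = 1.421583
d₂ = d₁ − σ√T = 1.421583 − 0.308088 = 1.113495
e^{−rT} = e^{−0.0748·1.3176} = 0.906145
N(−d₁) = 0.077574,  N(−d₂) = 0.132748
Put price V = K·e^{−rT}·N(−d₂) − S·N(−d₁) = 18.463132 − 15.943727 = 2.519405
φ(d₁) = (1/√(2π))·e^{−d₁²/2} = 0.145237
Θ = −S·φ(d₁)·σ/(2√T) + r·K·e^{−rT}·N(−d₂) = −3.489906 + 1.381042 = -2.108864

price = 2.519405
Θ = -2.108864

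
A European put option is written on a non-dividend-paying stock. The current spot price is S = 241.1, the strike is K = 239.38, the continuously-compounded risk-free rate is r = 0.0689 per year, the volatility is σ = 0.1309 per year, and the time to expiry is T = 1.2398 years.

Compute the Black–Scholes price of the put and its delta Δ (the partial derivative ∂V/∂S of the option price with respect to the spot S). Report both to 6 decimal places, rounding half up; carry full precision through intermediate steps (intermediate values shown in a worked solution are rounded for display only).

price = 5.334404
Δ = -0.239449

σ√T = 0.1309·√1.2398 = 0.145752
d₁ = (ln(S/K) + (r+σ²/2)T) / (σ√T) = (ln(241.1/239.38) + (0.0689+0.1309²/2)·1.2398) / 0.145752 = (0.007160 + 0.096044) / 0.145752 = 0.708075
d₂ = d₁ − σ√T = 0.708075 − 0.145752 = 0.562323
e^{−rT} = e^{−0.0689·1.2398} = 0.918125
N(−d₁) = 0.239449,  N(−d₂) = 0.286948
Put price V = K·e^{−rT}·N(−d₂) − S·N(−d₁) = 63.065611 − 57.731208 = 5.334404
Δ = −N(−d₁) = -0.239449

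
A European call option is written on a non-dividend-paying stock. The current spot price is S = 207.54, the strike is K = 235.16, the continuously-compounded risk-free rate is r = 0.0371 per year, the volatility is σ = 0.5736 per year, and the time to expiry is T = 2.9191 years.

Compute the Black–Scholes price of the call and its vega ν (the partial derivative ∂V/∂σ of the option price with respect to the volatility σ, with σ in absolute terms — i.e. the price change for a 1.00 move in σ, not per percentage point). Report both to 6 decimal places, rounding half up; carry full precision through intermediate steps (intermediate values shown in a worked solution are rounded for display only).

σ√T = 0.5736·√2.9191 = 0.980017
d₁ = (ln(S/K) + (r+σ²/2)T) / (σ√T) = (ln(207.54/235.16) + (0.0371+0.5736²/2)·2.9191) / 0.980017 = (-0.124942 + 0.588515) / 0.980017 = 0.473026
d₂ = d₁ − σ√T = 0.473026 − 0.980017 = -0.506991
e^{−rT} = e^{−0.0371·2.9191} = 0.897360
N(d₁) = 0.681903,  N(d₂) = 0.306080
Call price V = S·N(d₁) − K·e^{−rT}·N(d₂) = 141.522063 − 64.590041 = 76.932022
φ(d₁) = (1/√(2π))·e^{−d₁²/2} = 0.356716
ν = S·φ(d₁)·√T = 126.487889

price = 76.932022
ν = 126.487889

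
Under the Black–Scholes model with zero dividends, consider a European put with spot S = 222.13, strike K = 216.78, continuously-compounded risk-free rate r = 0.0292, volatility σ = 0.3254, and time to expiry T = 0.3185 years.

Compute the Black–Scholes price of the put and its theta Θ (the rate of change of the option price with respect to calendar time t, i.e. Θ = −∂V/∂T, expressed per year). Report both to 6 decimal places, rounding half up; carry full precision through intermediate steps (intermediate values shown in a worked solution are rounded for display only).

price = 12.570743
Θ = -21.691235

σ√T = 0.3254·√0.3185 = 0.183642
d₁ = (ln(S/K) + (r+σ²/2)T) / (σ√T) = (ln(222.13/216.78) + (0.0292+0.3254²/2)·0.3185) / 0.183642 = (0.024380 + 0.026162) / 0.183642 = 0.275221
d₂ = d₁ − σ√T = 0.275221 − 0.183642 = 0.091579
e^{−rT} = e^{−0.0292·0.3185} = 0.990743
N(−d₁) = 0.391573,  N(−d₂) = 0.463516
Put price V = K·e^{−rT}·N(−d₂) − S·N(−d₁) = 99.550890 − 86.980147 = 12.570743
φ(d₁) = (1/√(2π))·e^{−d₁²/2} = 0.384116
Θ = −S·φ(d₁)·σ/(2√T) + r·K·e^{−rT}·N(−d₂) = −24.598121 + 2.906886 = -21.691235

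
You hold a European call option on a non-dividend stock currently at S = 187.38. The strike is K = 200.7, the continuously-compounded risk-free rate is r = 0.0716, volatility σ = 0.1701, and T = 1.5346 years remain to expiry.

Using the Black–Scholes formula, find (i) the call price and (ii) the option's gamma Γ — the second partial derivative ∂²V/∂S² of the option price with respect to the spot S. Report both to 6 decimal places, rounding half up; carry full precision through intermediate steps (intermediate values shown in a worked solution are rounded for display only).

price = 19.480025
Γ = 0.009657

σ√T = 0.1701·√1.5346 = 0.210718
d₁ = (ln(S/K) + (r+σ²/2)T) / (σ√T) = (ln(187.38/200.7) + (0.0716+0.1701²/2)·1.5346) / 0.210718 = (-0.068673 + 0.132078) / 0.210718 = 0.300903
d₂ = d₁ − σ√T = 0.300903 − 0.210718 = 0.090185
e^{−rT} = e^{−0.0716·1.5346} = 0.895944
N(d₁) = 0.618256,  N(d₂) = 0.535930
Call price V = S·N(d₁) − K·e^{−rT}·N(d₂) = 115.848797 − 96.368772 = 19.480025
φ(d₁) = (1/√(2π))·e^{−d₁²/2} = 0.381284
Γ = φ(d₁) / (S·σ·√T) = 0.009657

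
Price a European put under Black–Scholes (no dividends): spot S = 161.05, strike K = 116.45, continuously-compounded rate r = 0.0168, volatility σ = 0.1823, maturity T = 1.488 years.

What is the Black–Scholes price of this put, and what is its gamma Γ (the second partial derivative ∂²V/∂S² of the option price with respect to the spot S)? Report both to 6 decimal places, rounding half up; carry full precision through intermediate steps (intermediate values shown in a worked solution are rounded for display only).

σ√T = 0.1823·√1.488 = 0.222376
d₁ = (ln(S/K) + (r+σ²/2)T) / (σ√T) = (ln(161.05/116.45) + (0.0168+0.1823²/2)·1.488) / 0.222376 = (0.324253 + 0.049724) / 0.222376 = 1.681731
d₂ = d₁ − σ√T = 1.681731 − 0.222376 = 1.459355
e^{−rT} = e^{−0.0168·1.488} = 0.975311
N(−d₁) = 0.046310,  N(−d₂) = 0.072234
Put price V = K·e^{−rT}·N(−d₂) − S·N(−d₁) = 8.203944 − 7.458304 = 0.745640
φ(d₁) = (1/√(2π))·e^{−d₁²/2} = 0.097000
Γ = φ(d₁) / (S·σ·√T) = 0.002708

price = 0.745640
Γ = 0.002708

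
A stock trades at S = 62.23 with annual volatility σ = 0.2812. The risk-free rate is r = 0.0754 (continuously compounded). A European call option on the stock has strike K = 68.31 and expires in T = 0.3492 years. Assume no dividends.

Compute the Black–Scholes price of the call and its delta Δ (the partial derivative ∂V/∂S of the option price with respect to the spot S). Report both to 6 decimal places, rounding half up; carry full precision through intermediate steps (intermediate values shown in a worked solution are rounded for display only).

σ√T = 0.2812·√0.3492 = 0.166170
d₁ = (ln(S/K) + (r+σ²/2)T) / (σ√T) = (ln(62.23/68.31) + (0.0754+0.2812²/2)·0.3492) / 0.166170 = (-0.093219 + 0.040136) / 0.166170 = -0.319451
d₂ = d₁ − σ√T = -0.319451 − 0.166170 = -0.485620
e^{−rT} = e^{−0.0754·0.3492} = 0.974014
N(d₁) = 0.374692,  N(d₂) = 0.313618
Call price V = S·N(d₁) − K·e^{−rT}·N(d₂) = 23.317112 − 20.866550 = 2.450562
Δ = N(d₁) = 0.374692

price = 2.450562
Δ = 0.374692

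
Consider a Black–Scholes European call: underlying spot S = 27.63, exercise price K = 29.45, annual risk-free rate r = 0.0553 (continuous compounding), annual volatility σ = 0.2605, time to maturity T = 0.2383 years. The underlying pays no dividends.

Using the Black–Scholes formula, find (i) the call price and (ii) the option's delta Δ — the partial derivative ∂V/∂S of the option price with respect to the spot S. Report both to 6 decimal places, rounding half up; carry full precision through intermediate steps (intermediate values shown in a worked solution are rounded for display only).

price = 0.832081
Δ = 0.369027

σ√T = 0.2605·√0.2383 = 0.127166
d₁ = (ln(S/K) + (r+σ²/2)T) / (σ√T) = (ln(27.63/29.45) + (0.0553+0.2605²/2)·0.2383) / 0.127166 = (-0.063792 + 0.021264) / 0.127166 = -0.334432
d₂ = d₁ − σ√T = -0.334432 − 0.127166 = -0.461597
e^{−rT} = e^{−0.0553·0.2383} = 0.986908
N(d₁) = 0.369027,  N(d₂) = 0.322185
Call price V = S·N(d₁) − K·e^{−rT}·N(d₂) = 10.196212 − 9.364132 = 0.832081
Δ = N(d₁) = 0.369027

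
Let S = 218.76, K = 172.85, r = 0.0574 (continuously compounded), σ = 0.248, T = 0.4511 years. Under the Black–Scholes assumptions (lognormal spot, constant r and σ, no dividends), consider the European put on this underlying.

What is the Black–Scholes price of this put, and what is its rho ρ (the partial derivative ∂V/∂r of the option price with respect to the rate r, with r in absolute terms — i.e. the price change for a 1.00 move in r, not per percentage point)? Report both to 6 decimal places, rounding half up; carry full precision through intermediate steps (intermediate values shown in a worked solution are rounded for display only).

σ√T = 0.248·√0.4511 = 0.166567
d₁ = (ln(S/K) + (r+σ²/2)T) / (σ√T) = (ln(218.76/172.85) + (0.0574+0.248²/2)·0.4511) / 0.166567 = (0.235551 + 0.039765) / 0.166567 = 1.652890
d₂ = d₁ − σ√T = 1.652890 − 0.166567 = 1.486324
e^{−rT} = e^{−0.0574·0.4511} = 0.974439
N(−d₁) = 0.049177,  N(−d₂) = 0.068597
Put price V = K·e^{−rT}·N(−d₂) − S·N(−d₁) = 11.553877 − 10.757871 = 0.796006
ρ = −K·T·e^{−rT}·N(−d₂) = -5.211954

price = 0.796006
ρ = -5.211954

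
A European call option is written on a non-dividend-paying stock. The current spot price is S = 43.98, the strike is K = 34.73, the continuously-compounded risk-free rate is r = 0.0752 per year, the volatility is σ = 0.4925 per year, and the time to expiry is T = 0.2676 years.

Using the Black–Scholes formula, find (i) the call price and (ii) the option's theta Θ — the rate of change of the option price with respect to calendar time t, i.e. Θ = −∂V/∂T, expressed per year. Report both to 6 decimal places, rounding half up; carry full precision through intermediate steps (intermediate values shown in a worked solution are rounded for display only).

σ√T = 0.4925·√0.2676 = 0.254771
d₁ = (ln(S/K) + (r+σ²/2)T) / (σ√T) = (ln(43.98/34.73) + (0.0752+0.4925²/2)·0.2676) / 0.254771 = (0.236131 + 0.052578) / 0.254771 = 1.133210
d₂ = d₁ − σ√T = 1.133210 − 0.254771 = 0.878440
e^{−rT} = e^{−0.0752·0.2676} = 0.980078
N(d₁) = 0.871437,  N(d₂) = 0.810147
Call price V = S·N(d₁) − K·e^{−rT}·N(d₂) = 38.325801 − 27.575876 = 10.749925
φ(d₁) = (1/√(2π))·e^{−d₁²/2} = 0.209922
Θ = −S·φ(d₁)·σ/(2√T) − r·K·e^{−rT}·N(d₂) = −4.394864 − 2.073706 = -6.468570

price = 10.749925
Θ = -6.468570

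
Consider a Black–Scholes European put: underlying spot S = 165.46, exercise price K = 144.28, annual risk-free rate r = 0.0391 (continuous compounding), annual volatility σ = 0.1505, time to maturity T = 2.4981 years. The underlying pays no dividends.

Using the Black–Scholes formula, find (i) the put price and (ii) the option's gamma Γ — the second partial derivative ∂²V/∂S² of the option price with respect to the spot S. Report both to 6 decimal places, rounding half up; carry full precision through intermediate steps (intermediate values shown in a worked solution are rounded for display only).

σ√T = 0.1505·√2.4981 = 0.237871
d₁ = (ln(S/K) + (r+σ²/2)T) / (σ√T) = (ln(165.46/144.28) + (0.0391+0.1505²/2)·2.4981) / 0.237871 = (0.136974 + 0.125967) / 0.237871 = 1.105392
d₂ = d₁ − σ√T = 1.105392 − 0.237871 = 0.867521
e^{−rT} = e^{−0.0391·2.4981} = 0.906943
N(−d₁) = 0.134495,  N(−d₂) = 0.192828
Put price V = K·e^{−rT}·N(−d₂) − S·N(−d₁) = 25.232305 − 22.253527 = 2.978778
φ(d₁) = (1/√(2π))·e^{−d₁²/2} = 0.216561
Γ = φ(d₁) / (S·σ·√T) = 0.005502

price = 2.978778
Γ = 0.005502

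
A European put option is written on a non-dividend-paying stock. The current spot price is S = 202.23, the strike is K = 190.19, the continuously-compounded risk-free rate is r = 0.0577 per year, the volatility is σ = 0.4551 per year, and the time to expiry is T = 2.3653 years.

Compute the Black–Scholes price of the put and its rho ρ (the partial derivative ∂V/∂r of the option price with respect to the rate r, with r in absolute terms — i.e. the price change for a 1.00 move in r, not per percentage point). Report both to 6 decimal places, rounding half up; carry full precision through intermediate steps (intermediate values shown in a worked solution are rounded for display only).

σ√T = 0.4551·√2.3653 = 0.699922
d₁ = (ln(S/K) + (r+σ²/2)T) / (σ√T) = (ln(202.23/190.19) + (0.0577+0.4551²/2)·2.3653) / 0.699922 = (0.061382 + 0.381424) / 0.699922 = 0.632650
d₂ = d₁ − σ√T = 0.632650 − 0.699922 = -0.067273
e^{−rT} = e^{−0.0577·2.3653} = 0.872426
N(−d₁) = 0.263481,  N(−d₂) = 0.526818
Put price V = K·e^{−rT}·N(−d₂) − S·N(−d₁) = 87.413106 − 53.283815 = 34.129291
ρ = −K·T·e^{−rT}·N(−d₂) = -206.758220

price = 34.129291
ρ = -206.758220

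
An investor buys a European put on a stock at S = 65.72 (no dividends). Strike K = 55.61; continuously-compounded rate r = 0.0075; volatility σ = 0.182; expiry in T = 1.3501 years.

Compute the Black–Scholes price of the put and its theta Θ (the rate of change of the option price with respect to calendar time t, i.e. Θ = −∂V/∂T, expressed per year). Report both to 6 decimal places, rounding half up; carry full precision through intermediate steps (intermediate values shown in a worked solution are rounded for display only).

σ√T = 0.182·√1.3501 = 0.211473
d₁ = (ln(S/K) + (r+σ²/2)T) / (σ√T) = (ln(65.72/55.61) + (0.0075+0.182²/2)·1.3501) / 0.211473 = (0.167040 + 0.032486) / 0.211473 = 0.943509
d₂ = d₁ − σ√T = 0.943509 − 0.211473 = 0.732036
e^{−rT} = e^{−0.0075·1.3501} = 0.989925
N(−d₁) = 0.172710,  N(−d₂) = 0.232073
Put price V = K·e^{−rT}·N(−d₂) − S·N(−d₁) = 12.775577 − 11.350526 = 1.425051
φ(d₁) = (1/√(2π))·e^{−d₁²/2} = 0.255625
Θ = −S·φ(d₁)·σ/(2√T) + r·K·e^{−rT}·N(−d₂) = −1.315708 + 0.095817 = -1.219892

price = 1.425051
Θ = -1.219892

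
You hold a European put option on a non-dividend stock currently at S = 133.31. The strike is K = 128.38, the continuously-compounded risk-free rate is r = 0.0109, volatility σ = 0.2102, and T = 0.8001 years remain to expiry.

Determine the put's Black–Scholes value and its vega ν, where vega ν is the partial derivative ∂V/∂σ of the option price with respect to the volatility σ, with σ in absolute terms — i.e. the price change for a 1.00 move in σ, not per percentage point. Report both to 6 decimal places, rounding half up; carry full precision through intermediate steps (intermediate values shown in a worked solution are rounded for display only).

price = 7.030792
ν = 44.887219

σ√T = 0.2102·√0.8001 = 0.188020
d₁ = (ln(S/K) + (r+σ²/2)T) / (σ√T) = (ln(133.31/128.38) + (0.0109+0.2102²/2)·0.8001) / 0.188020 = (0.037683 + 0.026397) / 0.188020 = 0.340812
d₂ = d₁ − σ√T = 0.340812 − 0.188020 = 0.152791
e^{−rT} = e^{−0.0109·0.8001} = 0.991317
N(−d₁) = 0.366623,  N(−d₂) = 0.439281
Put price V = K·e^{−rT}·N(−d₂) − S·N(−d₁) = 55.905258 − 48.874466 = 7.030792
φ(d₁) = (1/√(2π))·e^{−d₁²/2} = 0.376433
ν = S·φ(d₁)·√T = 44.887219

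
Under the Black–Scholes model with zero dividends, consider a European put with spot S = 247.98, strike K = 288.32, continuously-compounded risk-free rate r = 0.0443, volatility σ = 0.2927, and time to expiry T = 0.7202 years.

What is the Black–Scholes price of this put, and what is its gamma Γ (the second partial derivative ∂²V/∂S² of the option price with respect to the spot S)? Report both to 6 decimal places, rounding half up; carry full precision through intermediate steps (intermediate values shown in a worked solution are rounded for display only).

σ√T = 0.2927·√0.7202 = 0.248399
d₁ = (ln(S/K) + (r+σ²/2)T) / (σ√T) = (ln(247.98/288.32) + (0.0443+0.2927²/2)·0.7202) / 0.248399 = (-0.150723 + 0.062756) / 0.248399 = -0.354137
d₂ = d₁ − σ√T = -0.354137 − 0.248399 = -0.602535
e^{−rT} = e^{−0.0443·0.7202} = 0.968599
N(−d₁) = 0.638382,  N(−d₂) = 0.726591
Put price V = K·e^{−rT}·N(−d₂) − S·N(−d₁) = 202.912459 − 158.305905 = 44.606554
φ(d₁) = (1/√(2π))·e^{−d₁²/2} = 0.374694
Γ = φ(d₁) / (S·σ·√T) = 0.006083

price = 44.606554
Γ = 0.006083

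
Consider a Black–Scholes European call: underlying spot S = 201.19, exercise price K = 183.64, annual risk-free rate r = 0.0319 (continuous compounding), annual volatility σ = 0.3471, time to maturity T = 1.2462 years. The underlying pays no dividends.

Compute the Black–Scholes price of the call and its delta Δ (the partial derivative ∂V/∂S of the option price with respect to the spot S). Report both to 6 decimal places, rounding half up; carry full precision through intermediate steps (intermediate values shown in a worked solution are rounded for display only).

σ√T = 0.3471·√1.2462 = 0.387479
d₁ = (ln(S/K) + (r+σ²/2)T) / (σ√T) = (ln(201.19/183.64) + (0.0319+0.3471²/2)·1.2462) / 0.387479 = (0.091272 + 0.114824) / 0.387479 = 0.531890
d₂ = d₁ − σ√T = 0.531890 − 0.387479 = 0.144411
e^{−rT} = e^{−0.0319·1.2462} = 0.961026
N(d₁) = 0.702599,  N(d₂) = 0.557412
Call price V = S·N(d₁) − K·e^{−rT}·N(d₂) = 141.355863 − 98.373617 = 42.982246
Δ = N(d₁) = 0.702599

price = 42.982246
Δ = 0.702599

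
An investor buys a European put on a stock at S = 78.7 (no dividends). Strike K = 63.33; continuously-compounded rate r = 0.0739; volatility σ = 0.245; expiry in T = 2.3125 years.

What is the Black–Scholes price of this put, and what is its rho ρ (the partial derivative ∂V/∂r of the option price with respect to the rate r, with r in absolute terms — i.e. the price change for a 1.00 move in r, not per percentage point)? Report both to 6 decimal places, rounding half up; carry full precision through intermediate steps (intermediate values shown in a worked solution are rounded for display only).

price = 1.835894
ρ = -24.208381

σ√T = 0.245·√2.3125 = 0.372569
d₁ = (ln(S/K) + (r+σ²/2)T) / (σ√T) = (ln(78.7/63.33) + (0.0739+0.245²/2)·2.3125) / 0.372569 = (0.217284 + 0.240298) / 0.372569 = 1.228179
d₂ = d₁ − σ√T = 1.228179 − 0.372569 = 0.855610
e^{−rT} = e^{−0.0739·2.3125} = 0.842911
N(−d₁) = 0.109690,  N(−d₂) = 0.196107
Put price V = K·e^{−rT}·N(−d₂) − S·N(−d₁) = 10.468489 − 8.632595 = 1.835894
ρ = −K·T·e^{−rT}·N(−d₂) = -24.208381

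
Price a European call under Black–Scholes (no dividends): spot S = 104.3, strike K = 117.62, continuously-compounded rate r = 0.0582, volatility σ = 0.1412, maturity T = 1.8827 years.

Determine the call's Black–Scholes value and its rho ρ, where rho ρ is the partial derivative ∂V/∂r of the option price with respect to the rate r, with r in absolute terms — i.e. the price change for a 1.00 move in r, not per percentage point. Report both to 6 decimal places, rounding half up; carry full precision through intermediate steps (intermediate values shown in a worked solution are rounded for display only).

price = 7.547530
ρ = 87.268920

σ√T = 0.1412·√1.8827 = 0.193743
d₁ = (ln(S/K) + (r+σ²/2)T) / (σ√T) = (ln(104.3/117.62) + (0.0582+0.1412²/2)·1.8827) / 0.193743 = (-0.120188 + 0.128341) / 0.193743 = 0.042084
d₂ = d₁ − σ√T = 0.042084 − 0.193743 = -0.151658
e^{−rT} = e^{−0.0582·1.8827} = 0.896217
N(d₁) = 0.516784,  N(d₂) = 0.439728
Call price V = S·N(d₁) − K·e^{−rT}·N(d₂) = 53.900597 − 46.353067 = 7.547530
ρ = K·T·e^{−rT}·N(d₂) = 87.268920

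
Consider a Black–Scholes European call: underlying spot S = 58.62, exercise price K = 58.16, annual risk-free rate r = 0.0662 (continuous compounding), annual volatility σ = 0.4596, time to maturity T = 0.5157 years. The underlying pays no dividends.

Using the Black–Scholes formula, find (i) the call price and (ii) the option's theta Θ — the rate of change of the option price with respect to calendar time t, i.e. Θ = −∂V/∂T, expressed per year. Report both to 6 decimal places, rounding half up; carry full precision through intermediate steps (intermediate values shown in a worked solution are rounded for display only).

price = 8.791914
Θ = -8.975024

σ√T = 0.4596·√0.5157 = 0.330049
d₁ = (ln(S/K) + (r+σ²/2)T) / (σ√T) = (ln(58.62/58.16) + (0.0662+0.4596²/2)·0.5157) / 0.330049 = (0.007878 + 0.088606) / 0.330049 = 0.292331
d₂ = d₁ − σ√T = 0.292331 − 0.330049 = -0.037718
e^{−rT} = e^{−0.0662·0.5157} = 0.966437
N(d₁) = 0.614983,  N(d₂) = 0.484956
Call price V = S·N(d₁) − K·e^{−rT}·N(d₂) = 36.050321 − 27.258407 = 8.791914
φ(d₁) = (1/√(2π))·e^{−d₁²/2} = 0.382255
Θ = −S·φ(d₁)·σ/(2√T) − r·K·e^{−rT}·N(d₂) = −7.170517 − 1.804507 = -8.975024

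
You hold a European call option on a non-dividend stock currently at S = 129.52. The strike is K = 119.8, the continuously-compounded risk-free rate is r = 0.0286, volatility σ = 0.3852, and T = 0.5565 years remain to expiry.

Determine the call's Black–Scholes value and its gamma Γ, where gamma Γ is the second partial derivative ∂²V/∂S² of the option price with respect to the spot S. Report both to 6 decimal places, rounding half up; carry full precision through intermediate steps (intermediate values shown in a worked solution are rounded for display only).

price = 20.682108
Γ = 0.009596

σ√T = 0.3852·√0.5565 = 0.287355
d₁ = (ln(S/K) + (r+σ²/2)T) / (σ√T) = (ln(129.52/119.8) + (0.0286+0.3852²/2)·0.5565) / 0.287355 = (0.078012 + 0.057202) / 0.287355 = 0.470547
d₂ = d₁ − σ√T = 0.470547 − 0.287355 = 0.183192
e^{−rT} = e^{−0.0286·0.5565} = 0.984210
N(d₁) = 0.681018,  N(d₂) = 0.572676
Call price V = S·N(d₁) − K·e^{−rT}·N(d₂) = 88.205422 − 67.523315 = 20.682108
φ(d₁) = (1/√(2π))·e^{−d₁²/2} = 0.357133
Γ = φ(d₁) / (S·σ·√T) = 0.009596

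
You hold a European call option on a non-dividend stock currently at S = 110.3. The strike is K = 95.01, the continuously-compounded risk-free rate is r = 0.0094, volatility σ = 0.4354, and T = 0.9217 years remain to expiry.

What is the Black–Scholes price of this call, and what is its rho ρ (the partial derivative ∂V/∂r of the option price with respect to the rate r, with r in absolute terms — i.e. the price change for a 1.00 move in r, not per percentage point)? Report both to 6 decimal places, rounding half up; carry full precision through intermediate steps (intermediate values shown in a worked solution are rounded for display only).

price = 26.154935
ρ = 49.223114

σ√T = 0.4354·√0.9217 = 0.418007
d₁ = (ln(S/K) + (r+σ²/2)T) / (σ√T) = (ln(110.3/95.01) + (0.0094+0.4354²/2)·0.9217) / 0.418007 = (0.149222 + 0.096029) / 0.418007 = 0.586714
d₂ = d₁ − σ√T = 0.586714 − 0.418007 = 0.168708
e^{−rT} = e^{−0.0094·0.9217} = 0.991373
N(d₁) = 0.721302,  N(d₂) = 0.566987
Call price V = S·N(d₁) − K·e^{−rT}·N(d₂) = 79.559637 − 53.404703 = 26.154935
ρ = K·T·e^{−rT}·N(d₂) = 49.223114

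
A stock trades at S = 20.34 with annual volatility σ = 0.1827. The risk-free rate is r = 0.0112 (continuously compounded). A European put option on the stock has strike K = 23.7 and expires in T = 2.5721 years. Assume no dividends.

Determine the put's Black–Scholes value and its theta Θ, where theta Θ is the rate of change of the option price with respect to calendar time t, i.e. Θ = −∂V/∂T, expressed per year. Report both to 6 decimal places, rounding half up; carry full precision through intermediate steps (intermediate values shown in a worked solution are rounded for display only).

σ√T = 0.1827·√2.5721 = 0.293010
d₁ = (ln(S/K) + (r+σ²/2)T) / (σ√T) = (ln(20.34/23.7) + (0.0112+0.1827²/2)·2.5721) / 0.293010 = (-0.152886 + 0.071735) / 0.293010 = -0.276955
d₂ = d₁ − σ√T = -0.276955 − 0.293010 = -0.569965
e^{−rT} = e^{−0.0112·2.5721} = 0.971603
N(−d₁) = 0.609093,  N(−d₂) = 0.715649
Put price V = K·e^{−rT}·N(−d₂) − S·N(−d₁) = 16.479261 − 12.388948 = 4.090313
φ(d₁) = (1/√(2π))·e^{−d₁²/2} = 0.383932
Θ = −S·φ(d₁)·σ/(2√T) + r·K·e^{−rT}·N(−d₂) = −0.444805 + 0.184568 = -0.260237

price = 4.090313
Θ = -0.260237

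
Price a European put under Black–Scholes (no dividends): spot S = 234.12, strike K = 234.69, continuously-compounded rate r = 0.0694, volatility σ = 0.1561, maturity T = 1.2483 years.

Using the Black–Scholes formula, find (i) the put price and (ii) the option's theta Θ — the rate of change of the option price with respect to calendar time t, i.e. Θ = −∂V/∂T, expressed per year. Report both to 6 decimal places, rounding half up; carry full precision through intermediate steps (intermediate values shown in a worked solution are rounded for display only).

σ√T = 0.1561·√1.2483 = 0.174406
d₁ = (ln(S/K) + (r+σ²/2)T) / (σ√T) = (ln(234.12/234.69) + (0.0694+0.1561²/2)·1.2483) / 0.174406 = (-0.002432 + 0.101841) / 0.174406 = 0.569986
d₂ = d₁ − σ√T = 0.569986 − 0.174406 = 0.395579
e^{−rT} = e^{−0.0694·1.2483} = 0.917014
N(−d₁) = 0.284344,  N(−d₂) = 0.346208
Put price V = K·e^{−rT}·N(−d₂) − S·N(−d₁) = 74.508799 − 66.570557 = 7.938242
φ(d₁) = (1/√(2π))·e^{−d₁²/2} = 0.339127
Θ = −S·φ(d₁)·σ/(2√T) + r·K·e^{−rT}·N(−d₂) = −5.546442 + 5.170911 = -0.375531

price = 7.938242
Θ = -0.375531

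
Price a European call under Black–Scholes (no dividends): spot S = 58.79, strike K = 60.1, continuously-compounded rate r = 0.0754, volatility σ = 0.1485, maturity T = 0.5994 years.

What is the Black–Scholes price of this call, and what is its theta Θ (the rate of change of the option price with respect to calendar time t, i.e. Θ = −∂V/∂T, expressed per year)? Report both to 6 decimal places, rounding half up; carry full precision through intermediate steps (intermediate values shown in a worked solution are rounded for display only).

price = 3.390823
Θ = -4.588681

σ√T = 0.1485·√0.5994 = 0.114970
d₁ = (ln(S/K) + (r+σ²/2)T) / (σ√T) = (ln(58.79/60.1) + (0.0754+0.1485²/2)·0.5994) / 0.114970 = (-0.022038 + 0.051804) / 0.114970 = 0.258900
d₂ = d₁ − σ√T = 0.258900 − 0.114970 = 0.143930
e^{−rT} = e^{−0.0754·0.5994} = 0.955811
N(d₁) = 0.602144,  N(d₂) = 0.557222
Call price V = S·N(d₁) − K·e^{−rT}·N(d₂) = 35.400034 − 32.009210 = 3.390823
φ(d₁) = (1/√(2π))·e^{−d₁²/2} = 0.385793
Θ = −S·φ(d₁)·σ/(2√T) − r·K·e^{−rT}·N(d₂) = −2.175186 − 2.413494 = -4.588681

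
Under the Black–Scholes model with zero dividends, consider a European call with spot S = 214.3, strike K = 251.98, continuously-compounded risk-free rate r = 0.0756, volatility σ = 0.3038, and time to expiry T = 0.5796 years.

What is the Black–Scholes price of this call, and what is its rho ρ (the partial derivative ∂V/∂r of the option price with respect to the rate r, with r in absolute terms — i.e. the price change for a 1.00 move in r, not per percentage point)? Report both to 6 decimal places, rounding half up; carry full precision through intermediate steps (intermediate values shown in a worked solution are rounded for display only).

σ√T = 0.3038·√0.5796 = 0.231287
d₁ = (ln(S/K) + (r+σ²/2)T) / (σ√T) = (ln(214.3/251.98) + (0.0756+0.3038²/2)·0.5796) / 0.231287 = (-0.161973 + 0.070565) / 0.231287 = -0.395214
d₂ = d₁ − σ√T = -0.395214 − 0.231287 = -0.626502
e^{−rT} = e^{−0.0756·0.5796} = 0.957128
N(d₁) = 0.346342,  N(d₂) = 0.265493
Call price V = S·N(d₁) − K·e^{−rT}·N(d₂) = 74.221155 − 64.030836 = 10.190319
ρ = K·T·e^{−rT}·N(d₂) = 37.112273

price = 10.190319
ρ = 37.112273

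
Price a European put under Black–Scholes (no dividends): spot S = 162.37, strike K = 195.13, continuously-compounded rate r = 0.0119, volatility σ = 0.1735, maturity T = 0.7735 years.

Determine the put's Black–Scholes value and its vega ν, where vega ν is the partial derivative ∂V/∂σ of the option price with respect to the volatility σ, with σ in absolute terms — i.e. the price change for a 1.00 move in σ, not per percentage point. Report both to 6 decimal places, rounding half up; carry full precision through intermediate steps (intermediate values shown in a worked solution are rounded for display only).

price = 32.667863
ν = 32.213742

σ√T = 0.1735·√0.7735 = 0.152591
d₁ = (ln(S/K) + (r+σ²/2)T) / (σ√T) = (ln(162.37/195.13) + (0.0119+0.1735²/2)·0.7735) / 0.152591 = (-0.183788 + 0.020847) / 0.152591 = -1.067831
d₂ = d₁ − σ√T = -1.067831 − 0.152591 = -1.220422
e^{−rT} = e^{−0.0119·0.7735} = 0.990838
N(−d₁) = 0.857202,  N(−d₂) = 0.888848
Put price V = K·e^{−rT}·N(−d₂) − S·N(−d₁) = 171.851680 − 139.183817 = 32.667863
φ(d₁) = (1/√(2π))·e^{−d₁²/2} = 0.225582
ν = S·φ(d₁)·√T = 32.213742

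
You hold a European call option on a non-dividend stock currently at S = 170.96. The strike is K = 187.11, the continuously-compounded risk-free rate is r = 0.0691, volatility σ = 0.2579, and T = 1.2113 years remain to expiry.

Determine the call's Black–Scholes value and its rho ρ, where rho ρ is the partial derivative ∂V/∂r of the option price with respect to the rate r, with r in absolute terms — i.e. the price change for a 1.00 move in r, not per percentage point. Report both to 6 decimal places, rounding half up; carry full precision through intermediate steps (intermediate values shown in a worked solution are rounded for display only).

σ√T = 0.2579·√1.2113 = 0.283842
d₁ = (ln(S/K) + (r+σ²/2)T) / (σ√T) = (ln(170.96/187.11) + (0.0691+0.2579²/2)·1.2113) / 0.283842 = (-0.090267 + 0.123984) / 0.283842 = 0.118788
d₂ = d₁ − σ√T = 0.118788 − 0.283842 = -0.165055
e^{−rT} = e^{−0.0691·1.2113} = 0.919706
N(d₁) = 0.547278,  N(d₂) = 0.434451
Call price V = S·N(d₁) − K·e^{−rT}·N(d₂) = 93.562690 − 74.762963 = 18.799727
ρ = K·T·e^{−rT}·N(d₂) = 90.560377

price = 18.799727
ρ = 90.560377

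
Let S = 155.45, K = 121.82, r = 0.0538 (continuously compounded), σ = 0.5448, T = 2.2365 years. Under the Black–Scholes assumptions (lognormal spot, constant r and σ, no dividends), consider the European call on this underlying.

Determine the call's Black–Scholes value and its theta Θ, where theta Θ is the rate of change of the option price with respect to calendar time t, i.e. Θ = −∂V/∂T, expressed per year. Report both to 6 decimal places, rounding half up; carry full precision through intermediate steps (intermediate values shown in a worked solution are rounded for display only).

price = 69.200015
Θ = -10.839584

σ√T = 0.5448·√2.2365 = 0.814745
d₁ = (ln(S/K) + (r+σ²/2)T) / (σ√T) = (ln(155.45/121.82) + (0.0538+0.5448²/2)·2.2365) / 0.814745 = (0.243780 + 0.452228) / 0.814745 = 0.854265
d₂ = d₁ − σ√T = 0.854265 − 0.814745 = 0.039520
e^{−rT} = e^{−0.0538·2.2365} = 0.886633
N(d₁) = 0.803521,  N(d₂) = 0.515762
Call price V = S·N(d₁) − K·e^{−rT}·N(d₂) = 124.907319 − 55.707304 = 69.200015
φ(d₁) = (1/√(2π))·e^{−d₁²/2} = 0.276976
Θ = −S·φ(d₁)·σ/(2√T) − r·K·e^{−rT}·N(d₂) = −7.842531 − 2.997053 = -10.839584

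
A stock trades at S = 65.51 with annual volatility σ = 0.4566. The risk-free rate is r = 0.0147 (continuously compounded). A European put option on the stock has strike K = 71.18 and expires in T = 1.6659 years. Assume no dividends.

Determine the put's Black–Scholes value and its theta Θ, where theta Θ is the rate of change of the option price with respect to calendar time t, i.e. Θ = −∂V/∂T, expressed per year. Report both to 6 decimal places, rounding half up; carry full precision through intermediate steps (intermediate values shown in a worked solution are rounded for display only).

price = 17.688344
Θ = -3.868416

σ√T = 0.4566·√1.6659 = 0.589332
d₁ = (ln(S/K) + (r+σ²/2)T) / (σ√T) = (ln(65.51/71.18) + (0.0147+0.4566²/2)·1.6659) / 0.589332 = (-0.083009 + 0.198145) / 0.589332 = 0.195367
d₂ = d₁ − σ√T = 0.195367 − 0.589332 = -0.393966
e^{−rT} = e^{−0.0147·1.6659} = 0.975809
N(−d₁) = 0.422553,  N(−d₂) = 0.653197
Put price V = K·e^{−rT}·N(−d₂) − S·N(−d₁) = 45.369783 − 27.681439 = 17.688344
φ(d₁) = (1/√(2π))·e^{−d₁²/2} = 0.391401
Θ = −S·φ(d₁)·σ/(2√T) + r·K·e^{−rT}·N(−d₂) = −4.535352 + 0.666936 = -3.868416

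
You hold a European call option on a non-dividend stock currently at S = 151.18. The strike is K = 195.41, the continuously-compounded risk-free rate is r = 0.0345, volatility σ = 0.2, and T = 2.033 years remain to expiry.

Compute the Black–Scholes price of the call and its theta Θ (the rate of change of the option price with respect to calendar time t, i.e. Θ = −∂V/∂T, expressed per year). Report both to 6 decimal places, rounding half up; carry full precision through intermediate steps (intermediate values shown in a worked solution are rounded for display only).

σ√T = 0.2·√2.033 = 0.285167
d₁ = (ln(S/K) + (r+σ²/2)T) / (σ√T) = (ln(151.18/195.41) + (0.0345+0.2²/2)·2.033) / 0.285167 = (-0.256629 + 0.110799) / 0.285167 = -0.511386
d₂ = d₁ − σ√T = -0.511386 − 0.285167 = -0.796553
e^{−rT} = e^{−0.0345·2.033} = 0.932265
N(d₁) = 0.304540,  N(d₂) = 0.212855
Call price V = S·N(d₁) − K·e^{−rT}·N(d₂) = 46.040414 − 38.776692 = 7.263721
φ(d₁) = (1/√(2π))·e^{−d₁²/2} = 0.350044
Θ = −S·φ(d₁)·σ/(2√T) − r·K·e^{−rT}·N(d₂) = −3.711490 − 1.337796 = -5.049286

price = 7.263721
Θ = -5.049286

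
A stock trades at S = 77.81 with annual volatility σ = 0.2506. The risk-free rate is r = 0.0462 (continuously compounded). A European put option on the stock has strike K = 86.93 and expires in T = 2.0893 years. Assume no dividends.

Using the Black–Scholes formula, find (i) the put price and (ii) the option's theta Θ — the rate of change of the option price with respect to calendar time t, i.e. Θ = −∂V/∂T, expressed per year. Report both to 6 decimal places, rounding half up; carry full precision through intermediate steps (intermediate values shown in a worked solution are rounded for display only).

price = 11.832890
Θ = -0.522370

σ√T = 0.2506·√2.0893 = 0.362228
d₁ = (ln(S/K) + (r+σ²/2)T) / (σ√T) = (ln(77.81/86.93) + (0.0462+0.2506²/2)·2.0893) / 0.362228 = (-0.110833 + 0.162130) / 0.362228 = 0.141615
d₂ = d₁ − σ√T = 0.141615 − 0.362228 = -0.220613
e^{−rT} = e^{−0.0462·2.0893} = 0.907987
N(−d₁) = 0.443692,  N(−d₂) = 0.587303
Put price V = K·e^{−rT}·N(−d₂) − S·N(−d₁) = 46.356572 − 34.523682 = 11.832890
φ(d₁) = (1/√(2π))·e^{−d₁²/2} = 0.394962
Θ = −S·φ(d₁)·σ/(2√T) + r·K·e^{−rT}·N(−d₂) = −2.664043 + 2.141674 = -0.522370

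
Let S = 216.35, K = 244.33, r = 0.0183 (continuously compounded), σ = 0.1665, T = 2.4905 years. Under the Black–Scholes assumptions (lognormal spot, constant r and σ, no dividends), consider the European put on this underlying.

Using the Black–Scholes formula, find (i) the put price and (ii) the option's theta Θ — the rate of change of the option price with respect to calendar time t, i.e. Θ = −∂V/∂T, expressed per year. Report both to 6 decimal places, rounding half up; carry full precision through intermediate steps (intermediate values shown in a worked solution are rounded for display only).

σ√T = 0.1665·√2.4905 = 0.262759
d₁ = (ln(S/K) + (r+σ²/2)T) / (σ√T) = (ln(216.35/244.33) + (0.0183+0.1665²/2)·2.4905) / 0.262759 = (-0.121622 + 0.080097) / 0.262759 = -0.158035
d₂ = d₁ − σ√T = -0.158035 − 0.262759 = -0.420794
e^{−rT} = e^{−0.0183·2.4905} = 0.955447
N(−d₁) = 0.562785,  N(−d₂) = 0.663047
Put price V = K·e^{−rT}·N(−d₂) − S·N(−d₁) = 154.784584 − 121.758591 = 33.025994
φ(d₁) = (1/√(2π))·e^{−d₁²/2} = 0.393991
Θ = −S·φ(d₁)·σ/(2√T) + r·K·e^{−rT}·N(−d₂) = −4.496605 + 2.832558 = -1.664047

price = 33.025994
Θ = -1.664047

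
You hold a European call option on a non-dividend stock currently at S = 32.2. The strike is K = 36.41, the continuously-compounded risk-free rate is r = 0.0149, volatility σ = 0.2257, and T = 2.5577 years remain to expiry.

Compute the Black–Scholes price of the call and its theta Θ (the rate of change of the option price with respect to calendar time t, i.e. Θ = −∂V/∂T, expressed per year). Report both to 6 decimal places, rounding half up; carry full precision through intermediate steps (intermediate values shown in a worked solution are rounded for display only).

σ√T = 0.2257·√2.5577 = 0.360958
d₁ = (ln(S/K) + (r+σ²/2)T) / (σ√T) = (ln(32.2/36.41) + (0.0149+0.2257²/2)·2.5577) / 0.360958 = (-0.122877 + 0.103255) / 0.360958 = -0.054361
d₂ = d₁ − σ√T = -0.054361 − 0.360958 = -0.415319
e^{−rT} = e^{−0.0149·2.5577} = 0.962607
N(d₁) = 0.478324,  N(d₂) = 0.338954
Call price V = S·N(d₁) − K·e^{−rT}·N(d₂) = 15.402025 − 11.879850 = 3.522175
φ(d₁) = (1/√(2π))·e^{−d₁²/2} = 0.398353
Θ = −S·φ(d₁)·σ/(2√T) − r·K·e^{−rT}·N(d₂) = −0.905109 − 0.177010 = -1.082119

price = 3.522175
Θ = -1.082119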